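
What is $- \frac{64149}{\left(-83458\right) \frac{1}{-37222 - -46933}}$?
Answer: $\frac{622950939}{83458} \approx 7464.2$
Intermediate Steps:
$- \frac{64149}{\left(-83458\right) \frac{1}{-37222 - -46933}} = - \frac{64149}{\left(-83458\right) \frac{1}{-37222 + 46933}} = - \frac{64149}{\left(-83458\right) \frac{1}{9711}} = - \frac{64149}{- \frac{83458}{9711}} = \left(-64149\right) \left(- \frac{9711}{83458}\right) = \frac{622950939}{83458}$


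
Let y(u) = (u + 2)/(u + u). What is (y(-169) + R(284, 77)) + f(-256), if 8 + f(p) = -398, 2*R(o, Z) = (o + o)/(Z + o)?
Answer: -49383029/122018 ≈ -404.72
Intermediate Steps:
R(o, Z) = o/(Z + o) (R(o, Z) = ((o + o)/(Z + o))/2 = ((2*o)/(Z + o))/2 = (2*o/(Z + o))/2 = o/(Z + o))
f(p) = -406 (f(p) = -8 - 398 = -406)
y(u) = (2 + u)/(2*u) (y(u) = (2 + u)/((2*u)) = (2 + u)*(1/(2*u)) = (2 + u)/(2*u))
(y(-169) + R(284, 77)) + f(-256) = ((½)*(2 - 169)/(-169) + 284/(77 + 284)) - 406 = ((½)*(-1/169)*(-167) + 284/361) - 406 = (167/338 + 284*(1/361)) - 406 = (167/338 + 284/361) - 406 = 156279/122018 - 406 = -49383029/122018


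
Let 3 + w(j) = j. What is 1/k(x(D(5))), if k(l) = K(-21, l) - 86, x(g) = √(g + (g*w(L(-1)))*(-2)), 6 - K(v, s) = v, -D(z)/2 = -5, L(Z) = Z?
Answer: -1/59 ≈ -0.016949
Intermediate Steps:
D(z) = 10 (D(z) = -2*(-5) = 10)
w(j) = -3 + j
K(v, s) = 6 - v
x(g) = 3*√g (x(g) = √(g + (g*(-3 - 1))*(-2)) = √(g + (g*(-4))*(-2)) = √(g - 4*g*(-2)) = √(g + 8*g) = √(9*g) = 3*√g)
k(l) = -59 (k(l) = (6 - 1*(-21)) - 86 = (6 + 21) - 86 = 27 - 86 = -59)
1/k(x(D(5))) = 1/(-59) = -1/59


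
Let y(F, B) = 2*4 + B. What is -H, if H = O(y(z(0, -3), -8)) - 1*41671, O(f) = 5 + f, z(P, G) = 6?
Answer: 41666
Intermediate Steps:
y(F, B) = 8 + B
H = -41666 (H = (5 + (8 - 8)) - 1*41671 = (5 + 0) - 41671 = 5 - 41671 = -41666)
-H = -1*(-41666) = 41666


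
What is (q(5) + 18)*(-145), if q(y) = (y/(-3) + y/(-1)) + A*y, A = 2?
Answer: -9280/3 ≈ -3093.3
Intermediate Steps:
q(y) = 2*y/3 (q(y) = (y/(-3) + y/(-1)) + 2*y = (y*(-⅓) + y*(-1)) + 2*y = (-y/3 - y) + 2*y = -4*y/3 + 2*y = 2*y/3)
(q(5) + 18)*(-145) = ((⅔)*5 + 18)*(-145) = (10/3 + 18)*(-145) = (64/3)*(-145) = -9280/3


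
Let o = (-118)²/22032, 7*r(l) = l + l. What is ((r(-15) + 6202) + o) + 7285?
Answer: 519863899/38556 ≈ 13483.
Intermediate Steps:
r(l) = 2*l/7 (r(l) = (l + l)/7 = (2*l)/7 = 2*l/7)
o = 3481/5508 (o = 13924*(1/22032) = 3481/5508 ≈ 0.63199)
((r(-15) + 6202) + o) + 7285 = (((2/7)*(-15) + 6202) + 3481/5508) + 7285 = ((-30/7 + 6202) + 3481/5508) + 7285 = (43384/7 + 3481/5508) + 7285 = 238983439/38556 + 7285 = 519863899/38556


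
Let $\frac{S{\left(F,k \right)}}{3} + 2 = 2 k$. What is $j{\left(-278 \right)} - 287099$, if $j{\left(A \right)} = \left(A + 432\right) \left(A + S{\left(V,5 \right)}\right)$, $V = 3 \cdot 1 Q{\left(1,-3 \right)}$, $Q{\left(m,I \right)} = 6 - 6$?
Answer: $-326215$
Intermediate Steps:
$Q{\left(m,I \right)} = 0$ ($Q{\left(m,I \right)} = 6 - 6 = 0$)
$V = 0$ ($V = 3 \cdot 1 \cdot 0 = 3 \cdot 0 = 0$)
$S{\left(F,k \right)} = -6 + 6 k$ ($S{\left(F,k \right)} = -6 + 3 \cdot 2 k = -6 + 6 k$)
$j{\left(A \right)} = \left(24 + A\right) \left(432 + A\right)$ ($j{\left(A \right)} = \left(A + 432\right) \left(A + \left(-6 + 6 \cdot 5\right)\right) = \left(432 + A\right) \left(A + \left(-6 + 30\right)\right) = \left(432 + A\right) \left(A + 24\right) = \left(432 + A\right) \left(24 + A\right) = \left(24 + A\right) \left(432 + A\right)$)
$j{\left(-278 \right)} - 287099 = \left(10368 + \left(-278\right)^{2} + 456 \left(-278\right)\right) - 287099 = \left(10368 + 77284 - 126768\right) - 287099 = -39116 - 287099 = -326215$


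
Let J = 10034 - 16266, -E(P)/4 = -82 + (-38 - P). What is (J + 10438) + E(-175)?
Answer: 3986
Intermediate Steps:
E(P) = 480 + 4*P (E(P) = -4*(-82 + (-38 - P)) = -4*(-120 - P) = 480 + 4*P)
J = -6232
(J + 10438) + E(-175) = (-6232 + 10438) + (480 + 4*(-175)) = 4206 + (480 - 700) = 4206 - 220 = 3986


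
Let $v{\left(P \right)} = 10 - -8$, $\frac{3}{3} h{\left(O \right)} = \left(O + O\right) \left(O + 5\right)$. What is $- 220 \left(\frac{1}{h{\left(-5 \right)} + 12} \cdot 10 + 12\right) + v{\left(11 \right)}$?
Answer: $- \frac{8416}{3} \approx -2805.3$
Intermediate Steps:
$h{\left(O \right)} = 2 O \left(5 + O\right)$ ($h{\left(O \right)} = \left(O + O\right) \left(O + 5\right) = 2 O \left(5 + O\right)$)
$v{\left(P \right)} = 18$ ($v{\left(P \right)} = 10 + 8 = 18$)
$- 220 \left(\frac{1}{h{\left(-5 \right)} + 12} \cdot 10 + 12\right) + v{\left(11 \right)} = - 220 \left(\frac{1}{2 \left(-5\right) \left(5 - 5\right) + 12} \cdot 10 + 12\right) + 18 = - 220 \left(\frac{1}{2 \left(-5\right) 0 + 12} \cdot 10 + 12\right) + 18 = - 220 \left(\frac{1}{0 + 12} \cdot 10 + 12\right) + 18 = - 220 \left(\frac{1}{12} \cdot 10 + 12\right) + 18 = - 220 \left(\frac{5}{6} + 12\right) + 18 = \left(-220\right) \frac{77}{6} + 18 = - \frac{8470}{3} + 18 = - \frac{8416}{3}$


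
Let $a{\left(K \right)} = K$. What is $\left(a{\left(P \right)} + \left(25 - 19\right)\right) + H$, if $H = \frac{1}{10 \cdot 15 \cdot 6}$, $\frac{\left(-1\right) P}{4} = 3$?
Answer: $- \frac{5399}{900} \approx -5.9989$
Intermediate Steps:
$P = -12$ ($P = \left(-4\right) 3 = -12$)
$H = \frac{1}{900}$ ($H = \frac{1}{150 \cdot 6} = \frac{1}{900} \approx 0.0011111$)
$\left(a{\left(P \right)} + \left(25 - 19\right)\right) + H = \left(-12 + \left(25 - 19\right)\right) + \frac{1}{900} = \left(-12 + 6\right) + \frac{1}{900} = -6 + \frac{1}{900} = - \frac{5399}{900}$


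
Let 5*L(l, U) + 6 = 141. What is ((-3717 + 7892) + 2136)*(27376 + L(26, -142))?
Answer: 172940333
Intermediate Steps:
L(l, U) = 27 (L(l, U) = -6/5 + (⅕)*141 = -6/5 + 141/5 = 27)
((-3717 + 7892) + 2136)*(27376 + L(26, -142)) = ((-3717 + 7892) + 2136)*(27376 + 27) = (4175 + 2136)*27403 = 6311*27403 = 172940333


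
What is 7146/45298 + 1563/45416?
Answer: 197671755/1028626984 ≈ 0.19217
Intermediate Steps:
7146/45298 + 1563/45416 = 7146*(1/45298) + 1563*(1/45416) = 3573/22649 + 1563/45416 = 197671755/1028626984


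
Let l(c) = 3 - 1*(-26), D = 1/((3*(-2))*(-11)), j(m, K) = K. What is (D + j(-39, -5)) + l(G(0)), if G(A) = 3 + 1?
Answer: 1585/66 ≈ 24.015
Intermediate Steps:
D = 1/66 (D = 1/(-6*(-11)) = 1/66 ≈ 0.015152)
G(A) = 4
l(c) = 29 (l(c) = 3 + 26 = 29)
(D + j(-39, -5)) + l(G(0)) = (1/66 - 5) + 29 = -329/66 + 29 = 1585/66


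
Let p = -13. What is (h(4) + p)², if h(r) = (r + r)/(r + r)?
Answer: 144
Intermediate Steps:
h(r) = 1 (h(r) = (2*r)/((2*r)) = (2*r)*(1/(2*r)) = 1)
(h(4) + p)² = (1 - 13)² = (-12)² = 144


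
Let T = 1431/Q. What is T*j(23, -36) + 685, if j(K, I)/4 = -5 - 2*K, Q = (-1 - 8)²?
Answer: -2919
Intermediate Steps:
Q = 81 (Q = (-9)² = 81)
T = 53/3 (T = 1431/81 = 1431*(1/81) = 53/3 ≈ 17.667)
j(K, I) = -20 - 8*K (j(K, I) = 4*(-5 - 2*K) = -20 - 8*K)
T*j(23, -36) + 685 = 53*(-20 - 8*23)/3 + 685 = 53*(-20 - 184)/3 + 685 = (53/3)*(-204) + 685 = -3604 + 685 = -2919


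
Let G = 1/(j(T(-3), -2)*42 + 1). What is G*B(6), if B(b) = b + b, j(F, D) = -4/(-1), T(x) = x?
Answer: 12/169 ≈ 0.071006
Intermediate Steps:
j(F, D) = 4 (j(F, D) = -4*(-1) = 4)
G = 1/169 (G = 1/(4*42 + 1) = 1/(168 + 1) = 1/169 ≈ 0.0059172)
B(b) = 2*b
G*B(6) = (2*6)/169 = (1/169)*12 = 12/169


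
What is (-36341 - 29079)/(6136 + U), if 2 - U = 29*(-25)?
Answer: -65420/6863 ≈ -9.5323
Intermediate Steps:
U = 727 (U = 2 - 29*(-25) = 2 - 1*(-725) = 2 + 725 = 727)
(-36341 - 29079)/(6136 + U) = (-36341 - 29079)/(6136 + 727) = -65420/6863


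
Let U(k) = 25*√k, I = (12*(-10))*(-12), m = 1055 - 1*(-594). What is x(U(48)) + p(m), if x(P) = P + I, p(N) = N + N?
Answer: 4738 + 100*√3 ≈ 4911.2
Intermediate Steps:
m = 1649 (m = 1055 + 594 = 1649)
I = 1440 (I = -120*(-12) = 1440)
p(N) = 2*N
x(P) = 1440 + P (x(P) = P + 1440 = 1440 + P)
x(U(48)) + p(m) = (1440 + 25*√48) + 2*1649 = (1440 + 25*(4*√3)) + 3298 = (1440 + 100*√3) + 3298 = 4738 + 100*√3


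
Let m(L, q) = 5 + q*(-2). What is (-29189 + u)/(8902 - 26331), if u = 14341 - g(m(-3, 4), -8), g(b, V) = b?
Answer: 14845/17429 ≈ 0.85174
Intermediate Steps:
m(L, q) = 5 - 2*q
u = 14344 (u = 14341 - (5 - 2*4) = 14341 - (5 - 8) = 14341 - 1*(-3) = 14341 + 3 = 14344)
(-29189 + u)/(8902 - 26331) = (-29189 + 14344)/(8902 - 26331) = -14845/(-17429) = -14845*(-1/17429) = 14845/17429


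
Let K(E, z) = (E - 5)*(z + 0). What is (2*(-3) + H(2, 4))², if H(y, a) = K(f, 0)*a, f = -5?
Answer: 36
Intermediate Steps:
K(E, z) = z*(-5 + E) (K(E, z) = (-5 + E)*z = z*(-5 + E))
H(y, a) = 0 (H(y, a) = (0*(-5 - 5))*a = (0*(-10))*a = 0*a = 0)
(2*(-3) + H(2, 4))² = (2*(-3) + 0)² = (-6 + 0)² = (-6)² = 36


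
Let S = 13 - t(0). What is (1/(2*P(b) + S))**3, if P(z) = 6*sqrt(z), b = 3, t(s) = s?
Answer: -19045/18191447 + 11268*sqrt(3)/18191447 ≈ 2.5932e-5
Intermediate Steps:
S = 13 (S = 13 - 1*0 = 13 + 0 = 13)
(1/(2*P(b) + S))**3 = (1/(2*(6*sqrt(3)) + 13))**3 = (1/(12*sqrt(3) + 13))**3 = (1/(13 + 12*sqrt(3)))**3 = (13 + 12*sqrt(3))**(-3)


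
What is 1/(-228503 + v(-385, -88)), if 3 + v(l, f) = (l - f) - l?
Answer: -1/228418 ≈ -4.3779e-6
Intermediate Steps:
v(l, f) = -3 - f (v(l, f) = -3 + ((l - f) - l) = -3 - f)
1/(-228503 + v(-385, -88)) = 1/(-228503 + (-3 - 1*(-88))) = 1/(-228503 + (-3 + 88)) = 1/(-228503 + 85) = 1/(-228418) = -1/228418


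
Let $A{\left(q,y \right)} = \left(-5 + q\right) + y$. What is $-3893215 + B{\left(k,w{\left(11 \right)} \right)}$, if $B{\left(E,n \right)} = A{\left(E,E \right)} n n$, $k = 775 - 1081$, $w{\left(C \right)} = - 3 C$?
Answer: $-4565128$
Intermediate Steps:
$k = -306$
$A{\left(q,y \right)} = -5 + q + y$
$B{\left(E,n \right)} = n^{2} \left(-5 + 2 E\right)$ ($B{\left(E,n \right)} = \left(-5 + E + E\right) n n = \left(-5 + 2 E\right) n n = n \left(-5 + 2 E\right) n = n^{2} \left(-5 + 2 E\right)$)
$-3893215 + B{\left(k,w{\left(11 \right)} \right)} = -3893215 + \left(\left(-3\right) 11\right)^{2} \left(-5 + 2 \left(-306\right)\right) = -3893215 + \left(-33\right)^{2} \left(-5 - 612\right) = -3893215 + 1089 \left(-617\right) = -3893215 - 671913 = -4565128$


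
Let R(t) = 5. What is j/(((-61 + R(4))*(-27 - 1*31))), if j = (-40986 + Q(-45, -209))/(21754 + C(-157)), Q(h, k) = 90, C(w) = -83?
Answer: -2556/4399213 ≈ -0.00058101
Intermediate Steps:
j = -40896/21671 (j = (-40986 + 90)/(21754 - 83) = -40896/21671 ≈ -1.8871)
j/(((-61 + R(4))*(-27 - 1*31))) = -40896*1/((-61 + 5)*(-27 - 1*31))/21671 = -40896*(-1/(56*(-27 - 31)))/21671 = -40896/(21671*((-56*(-58)))) = -40896/21671/3248 = -40896/21671*1/3248 = -2556/4399213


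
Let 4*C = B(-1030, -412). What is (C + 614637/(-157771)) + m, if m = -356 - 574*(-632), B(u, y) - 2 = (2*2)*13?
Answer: 114359237847/315542 ≈ 3.6242e+5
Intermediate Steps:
B(u, y) = 54 (B(u, y) = 2 + (2*2)*13 = 2 + 4*13 = 2 + 52 = 54)
C = 27/2 (C = (¼)*54 = 27/2 ≈ 13.500)
m = 362412 (m = -356 + 362768 = 362412)
(C + 614637/(-157771)) + m = (27/2 + 614637/(-157771)) + 362412 = (27/2 + 614637*(-1/157771)) + 362412 = (27/2 - 614637/157771) + 362412 = 3030543/315542 + 362412 = 114359237847/315542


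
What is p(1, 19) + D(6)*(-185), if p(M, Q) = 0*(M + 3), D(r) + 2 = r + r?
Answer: -1850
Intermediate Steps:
D(r) = -2 + 2*r (D(r) = -2 + (r + r) = -2 + 2*r)
p(M, Q) = 0 (p(M, Q) = 0*(3 + M) = 0)
p(1, 19) + D(6)*(-185) = 0 + (-2 + 2*6)*(-185) = 0 + (-2 + 12)*(-185) = 0 + 10*(-185) = 0 - 1850 = -1850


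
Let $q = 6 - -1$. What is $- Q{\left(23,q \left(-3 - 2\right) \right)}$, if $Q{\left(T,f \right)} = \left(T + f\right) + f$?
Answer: $47$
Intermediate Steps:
$q = 7$ ($q = 6 + 1 = 7$)
$Q{\left(T,f \right)} = T + 2 f$
$- Q{\left(23,q \left(-3 - 2\right) \right)} = - (23 + 2 \cdot 7 \left(-3 - 2\right)) = - (23 + 2 \cdot 7 \left(-5\right)) = - (23 + 2 \left(-35\right)) = - (23 - 70) = \left(-1\right) \left(-47\right) = 47$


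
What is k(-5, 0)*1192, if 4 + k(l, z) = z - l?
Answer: 1192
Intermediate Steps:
k(l, z) = -4 + z - l (k(l, z) = -4 + (z - l) = -4 + z - l)
k(-5, 0)*1192 = (-4 + 0 - 1*(-5))*1192 = (-4 + 0 + 5)*1192 = 1*1192 = 1192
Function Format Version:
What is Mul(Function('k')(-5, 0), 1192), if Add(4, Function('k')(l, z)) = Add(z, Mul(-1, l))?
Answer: 1192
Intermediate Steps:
Function('k')(l, z) = Add(-4, z, Mul(-1, l)) (Function('k')(l, z) = Add(-4, Add(z, Mul(-1, l))) = Add(-4, z, Mul(-1, l)))
Mul(Function('k')(-5, 0), 1192) = Mul(Add(-4, 0, Mul(-1, -5)), 1192) = Mul(Add(-4, 0, 5), 1192) = Mul(1, 1192) = 1192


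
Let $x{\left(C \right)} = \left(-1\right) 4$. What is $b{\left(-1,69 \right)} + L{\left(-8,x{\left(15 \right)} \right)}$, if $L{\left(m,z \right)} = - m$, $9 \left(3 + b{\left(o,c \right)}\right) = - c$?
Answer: $- \frac{8}{3} \approx -2.6667$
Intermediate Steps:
$b{\left(o,c \right)} = -3 - \frac{c}{9}$ ($b{\left(o,c \right)} = -3 + \frac{\left(-1\right) c}{9} = -3 - \frac{c}{9}$)
$x{\left(C \right)} = -4$
$b{\left(-1,69 \right)} + L{\left(-8,x{\left(15 \right)} \right)} = \left(-3 - \frac{23}{3}\right) - -8 = \left(-3 - \frac{23}{3}\right) + 8 = - \frac{32}{3} + 8 = - \frac{8}{3}$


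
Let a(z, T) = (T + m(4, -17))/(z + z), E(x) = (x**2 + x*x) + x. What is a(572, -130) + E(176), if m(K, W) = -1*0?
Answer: 2733627/44 ≈ 62128.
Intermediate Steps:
m(K, W) = 0
E(x) = x + 2*x**2 (E(x) = (x**2 + x**2) + x = 2*x**2 + x = x + 2*x**2)
a(z, T) = T/(2*z) (a(z, T) = (T + 0)/(z + z) = T/((2*z)) = T*(1/(2*z)) = T/(2*z))
a(572, -130) + E(176) = (1/2)*(-130)/572 + 176*(1 + 2*176) = (1/2)*(-130)*(1/572) + 176*(1 + 352) = -5/44 + 176*353 = -5/44 + 62128 = 2733627/44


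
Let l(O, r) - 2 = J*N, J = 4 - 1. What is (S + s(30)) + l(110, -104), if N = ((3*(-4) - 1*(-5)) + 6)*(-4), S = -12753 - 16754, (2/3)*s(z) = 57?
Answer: -58815/2 ≈ -29408.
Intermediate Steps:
s(z) = 171/2 (s(z) = (3/2)*57 = 171/2)
S = -29507
J = 3
N = 4 (N = ((-12 + 5) + 6)*(-4) = (-7 + 6)*(-4) = -1*(-4) = 4)
l(O, r) = 14 (l(O, r) = 2 + 3*4 = 2 + 12 = 14)
(S + s(30)) + l(110, -104) = (-29507 + 171/2) + 14 = -58843/2 + 14 = -58815/2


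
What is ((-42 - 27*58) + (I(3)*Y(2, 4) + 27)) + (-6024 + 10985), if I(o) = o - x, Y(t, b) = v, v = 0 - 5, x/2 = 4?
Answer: 3405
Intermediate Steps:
x = 8 (x = 2*4 = 8)
v = -5
Y(t, b) = -5
I(o) = -8 + o (I(o) = o - 1*8 = o - 8 = -8 + o)
((-42 - 27*58) + (I(3)*Y(2, 4) + 27)) + (-6024 + 10985) = ((-42 - 27*58) + ((-8 + 3)*(-5) + 27)) + (-6024 + 10985) = ((-42 - 1566) + (-5*(-5) + 27)) + 4961 = (-1608 + (25 + 27)) + 4961 = (-1608 + 52) + 4961 = -1556 + 4961 = 3405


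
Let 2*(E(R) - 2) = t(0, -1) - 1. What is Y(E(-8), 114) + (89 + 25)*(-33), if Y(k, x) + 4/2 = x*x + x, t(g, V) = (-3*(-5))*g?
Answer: 9346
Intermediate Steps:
t(g, V) = 15*g
E(R) = 3/2 (E(R) = 2 + (15*0 - 1)/2 = 2 + (0 - 1)/2 = 2 + (1/2)*(-1) = 2 - 1/2 = 3/2)
Y(k, x) = -2 + x + x**2 (Y(k, x) = -2 + (x*x + x) = -2 + (x**2 + x) = -2 + (x + x**2) = -2 + x + x**2)
Y(E(-8), 114) + (89 + 25)*(-33) = (-2 + 114 + 114**2) + (89 + 25)*(-33) = (-2 + 114 + 12996) + 114*(-33) = 13108 - 3762 = 9346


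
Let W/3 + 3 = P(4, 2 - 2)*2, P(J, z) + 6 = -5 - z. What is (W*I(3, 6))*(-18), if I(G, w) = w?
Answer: 8100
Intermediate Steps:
P(J, z) = -11 - z (P(J, z) = -6 + (-5 - z) = -11 - z)
W = -75 (W = -9 + 3*((-11 - (2 - 2))*2) = -9 + 3*((-11 - 1*0)*2) = -9 + 3*((-11 + 0)*2) = -9 + 3*(-11*2) = -9 + 3*(-22) = -9 - 66 = -75)
(W*I(3, 6))*(-18) = -75*6*(-18) = -450*(-18) = 8100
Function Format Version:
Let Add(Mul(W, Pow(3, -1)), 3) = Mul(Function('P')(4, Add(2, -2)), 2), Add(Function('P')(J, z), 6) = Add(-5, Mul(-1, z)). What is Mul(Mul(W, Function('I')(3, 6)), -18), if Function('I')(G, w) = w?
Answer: 8100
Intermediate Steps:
Function('P')(J, z) = Add(-11, Mul(-1, z)) (Function('P')(J, z) = Add(-6, Add(-5, Mul(-1, z))) = Add(-11, Mul(-1, z)))
W = -75 (W = Add(-9, Mul(3, Mul(Add(-11, Mul(-1, Add(2, -2))), 2))) = Add(-9, Mul(3, Mul(Add(-11, Mul(-1, 0)), 2))) = Add(-9, Mul(3, Mul(Add(-11, 0), 2))) = Add(-9, Mul(3, Mul(-11, 2))) = Add(-9, Mul(3, -22)) = Add(-9, -66) = -75)
Mul(Mul(W, Function('I')(3, 6)), -18) = Mul(Mul(-75, 6), -18) = Mul(-450, -18) = 8100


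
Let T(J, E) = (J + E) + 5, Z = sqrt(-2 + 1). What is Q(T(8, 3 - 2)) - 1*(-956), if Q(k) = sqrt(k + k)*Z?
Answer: 956 + 2*I*sqrt(7) ≈ 956.0 + 5.2915*I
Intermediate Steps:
Z = I (Z = sqrt(-1) = I ≈ 1.0*I)
T(J, E) = 5 + E + J (T(J, E) = (E + J) + 5 = 5 + E + J)
Q(k) = I*sqrt(2)*sqrt(k) (Q(k) = sqrt(k + k)*I = sqrt(2*k)*I = (sqrt(2)*sqrt(k))*I = I*sqrt(2)*sqrt(k))
Q(T(8, 3 - 2)) - 1*(-956) = I*sqrt(2)*sqrt(5 + (3 - 2) + 8) - 1*(-956) = I*sqrt(2)*sqrt(5 + 1 + 8) + 956 = I*sqrt(2)*sqrt(14) + 956 = 2*I*sqrt(7) + 956 = 956 + 2*I*sqrt(7)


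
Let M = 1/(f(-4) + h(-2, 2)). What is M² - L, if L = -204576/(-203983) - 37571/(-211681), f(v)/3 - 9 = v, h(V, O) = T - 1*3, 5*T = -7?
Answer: -142091588279566/121290725113207 ≈ -1.1715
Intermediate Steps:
T = -7/5 (T = (⅕)*(-7) = -7/5 ≈ -1.4000)
h(V, O) = -22/5 (h(V, O) = -7/5 - 1*3 = -7/5 - 3 = -22/5)
f(v) = 27 + 3*v
M = 5/53 (M = 1/((27 + 3*(-4)) - 22/5) = 1/((27 - 12) - 22/5) = 1/(15 - 22/5) = 1/(53/5) = 5/53 ≈ 0.094340)
L = 50968697549/43179325423 (L = -204576*(-1/203983) - 37571*(-1/211681) = 204576/203983 + 37571/211681 = 50968697549/43179325423 ≈ 1.1804)
M² - L = (5/53)² - 1*50968697549/43179325423 = 25/2809 - 50968697549/43179325423 = -142091588279566/121290725113207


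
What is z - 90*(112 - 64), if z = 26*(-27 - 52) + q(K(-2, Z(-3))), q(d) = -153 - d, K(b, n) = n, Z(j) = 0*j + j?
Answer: -6524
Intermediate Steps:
Z(j) = j (Z(j) = 0 + j = j)
z = -2204 (z = 26*(-27 - 52) + (-153 - 1*(-3)) = 26*(-79) + (-153 + 3) = -2054 - 150 = -2204)
z - 90*(112 - 64) = -2204 - 90*(112 - 64) = -2204 - 90*48 = -2204 - 1*4320 = -2204 - 4320 = -6524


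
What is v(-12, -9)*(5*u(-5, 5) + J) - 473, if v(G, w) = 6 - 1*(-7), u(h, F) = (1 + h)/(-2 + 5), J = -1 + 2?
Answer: -1640/3 ≈ -546.67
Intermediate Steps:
J = 1
u(h, F) = ⅓ + h/3 (u(h, F) = (1 + h)/3 = (1 + h)*(⅓) = ⅓ + h/3)
v(G, w) = 13 (v(G, w) = 6 + 7 = 13)
v(-12, -9)*(5*u(-5, 5) + J) - 473 = 13*(5*(⅓ + (⅓)*(-5)) + 1) - 473 = 13*(5*(⅓ - 5/3) + 1) - 473 = 13*(5*(-4/3) + 1) - 473 = 13*(-20/3 + 1) - 473 = 13*(-17/3) - 473 = -221/3 - 473 = -1640/3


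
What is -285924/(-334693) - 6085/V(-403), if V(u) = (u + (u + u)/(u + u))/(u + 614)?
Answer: 429838998403/134546586 ≈ 3194.7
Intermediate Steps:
V(u) = (1 + u)/(614 + u) (V(u) = (u + (2*u)/((2*u)))/(614 + u) = (u + (2*u)*(1/(2*u)))/(614 + u) = (u + 1)/(614 + u) = (1 + u)/(614 + u))
-285924/(-334693) - 6085/V(-403) = -285924/(-334693) - 6085*(614 - 403)/(1 - 403) = -285924*(-1/334693) - 6085/(-402/211) = 285924/334693 - 6085/((1/211)*(-402)) = 285924/334693 - 6085/(-402/211) = 285924/334693 - 6085*(-211/402) = 285924/334693 + 1283935/402 = 429838998403/134546586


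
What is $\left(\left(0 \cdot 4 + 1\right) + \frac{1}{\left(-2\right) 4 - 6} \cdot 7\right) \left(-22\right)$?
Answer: $-11$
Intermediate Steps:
$\left(\left(0 \cdot 4 + 1\right) + \frac{1}{\left(-2\right) 4 - 6} \cdot 7\right) \left(-22\right) = \left(\left(0 + 1\right) + \frac{1}{-8 - 6} \cdot 7\right) \left(-22\right) = \left(1 + \frac{1}{-14} \cdot 7\right) \left(-22\right) = \left(1 - \frac{1}{2}\right) \left(-22\right) = \frac{1}{2} \left(-22\right) = -11$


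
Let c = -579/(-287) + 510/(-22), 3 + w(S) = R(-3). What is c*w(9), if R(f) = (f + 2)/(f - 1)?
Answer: 16704/287 ≈ 58.202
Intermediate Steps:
R(f) = (2 + f)/(-1 + f)
w(S) = -11/4 (w(S) = -3 + (2 - 3)/(-1 - 3) = -3 - 1/(-4) = -3 - 1/4*(-1) = -3 + 1/4 = -11/4)
c = -66816/3157 (c = -579*(-1/287) + 510*(-1/22) = 579/287 - 255/11 = -66816/3157 ≈ -21.164)
c*w(9) = -66816/3157*(-11/4) = 16704/287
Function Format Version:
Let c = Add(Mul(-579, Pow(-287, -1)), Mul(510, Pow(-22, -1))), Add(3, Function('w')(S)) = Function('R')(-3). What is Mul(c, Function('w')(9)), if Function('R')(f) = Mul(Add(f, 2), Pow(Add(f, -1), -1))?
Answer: Rational(16704, 287) ≈ 58.202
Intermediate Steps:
Function('R')(f) = Mul(Pow(Add(-1, f), -1), Add(2, f)) (Function('R')(f) = Mul(Add(2, f), Pow(Add(-1, f), -1)) = Mul(Pow(Add(-1, f), -1), Add(2, f)))
Function('w')(S) = Rational(-11, 4) (Function('w')(S) = Add(-3, Mul(Pow(Add(-1, -3), -1), Add(2, -3))) = Add(-3, Mul(Pow(-4, -1), -1)) = Add(-3, Mul(Rational(-1, 4), -1)) = Add(-3, Rational(1, 4)) = Rational(-11, 4))
c = Rational(-66816, 3157) (c = Add(Mul(-579, Rational(-1, 287)), Mul(510, Rational(-1, 22))) = Add(Rational(579, 287), Rational(-255, 11)) = Rational(-66816, 3157) ≈ -21.164)
Mul(c, Function('w')(9)) = Mul(Rational(-66816, 3157), Rational(-11, 4)) = Rational(16704, 287)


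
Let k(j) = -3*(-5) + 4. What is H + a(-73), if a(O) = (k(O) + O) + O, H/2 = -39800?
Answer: -79727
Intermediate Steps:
H = -79600 (H = 2*(-39800) = -79600)
k(j) = 19 (k(j) = 15 + 4 = 19)
a(O) = 19 + 2*O (a(O) = (19 + O) + O = 19 + 2*O)
H + a(-73) = -79600 + (19 + 2*(-73)) = -79600 + (19 - 146) = -79600 - 127 = -79727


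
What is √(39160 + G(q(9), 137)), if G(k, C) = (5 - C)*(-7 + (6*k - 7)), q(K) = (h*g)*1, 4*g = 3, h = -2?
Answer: 2*√10549 ≈ 205.42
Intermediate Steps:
g = ¾ (g = (¼)*3 = ¾ ≈ 0.75000)
q(K) = -3/2 (q(K) = -2*¾*1 = -3/2*1 = -3/2)
G(k, C) = (-14 + 6*k)*(5 - C) (G(k, C) = (5 - C)*(-7 + (-7 + 6*k)) = (5 - C)*(-14 + 6*k) = (-14 + 6*k)*(5 - C))
√(39160 + G(q(9), 137)) = √(39160 + (-70 + 14*137 + 30*(-3/2) - 6*137*(-3/2))) = √(39160 + (-70 + 1918 - 45 + 1233)) = √(39160 + 3036) = √42196 = 2*√10549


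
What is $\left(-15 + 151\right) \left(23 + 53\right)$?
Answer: $10336$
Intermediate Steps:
$\left(-15 + 151\right) \left(23 + 53\right) = 136 \cdot 76 = 10336$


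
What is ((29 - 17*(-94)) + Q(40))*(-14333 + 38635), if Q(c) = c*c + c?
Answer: 79394634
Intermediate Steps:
Q(c) = c + c² (Q(c) = c² + c = c + c²)
((29 - 17*(-94)) + Q(40))*(-14333 + 38635) = ((29 - 17*(-94)) + 40*(1 + 40))*(-14333 + 38635) = ((29 + 1598) + 40*41)*24302 = (1627 + 1640)*24302 = 3267*24302 = 79394634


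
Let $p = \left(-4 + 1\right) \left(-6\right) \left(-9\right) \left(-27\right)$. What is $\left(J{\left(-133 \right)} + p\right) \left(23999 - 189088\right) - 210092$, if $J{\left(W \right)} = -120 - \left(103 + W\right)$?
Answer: $-707451368$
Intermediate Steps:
$J{\left(W \right)} = -223 - W$ ($J{\left(W \right)} = -120 - \left(103 + W\right) = -223 - W$)
$p = 4374$ ($p = \left(-3\right) \left(-6\right) \left(-9\right) \left(-27\right) = 18 \left(-9\right) \left(-27\right) = \left(-162\right) \left(-27\right) = 4374$)
$\left(J{\left(-133 \right)} + p\right) \left(23999 - 189088\right) - 210092 = \left(\left(-223 - -133\right) + 4374\right) \left(23999 - 189088\right) - 210092 = \left(\left(-223 + 133\right) + 4374\right) \left(-165089\right) - 210092 = \left(-90 + 4374\right) \left(-165089\right) - 210092 = 4284 \left(-165089\right) - 210092 = -707241276 - 210092 = -707451368$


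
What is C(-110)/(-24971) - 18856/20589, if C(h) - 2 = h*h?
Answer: -720021254/514127919 ≈ -1.4005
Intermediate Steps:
C(h) = 2 + h² (C(h) = 2 + h*h = 2 + h²)
C(-110)/(-24971) - 18856/20589 = (2 + (-110)²)/(-24971) - 18856/20589 = (2 + 12100)*(-1/24971) - 18856*1/20589 = 12102*(-1/24971) - 18856/20589 = -12102/24971 - 18856/20589 = -720021254/514127919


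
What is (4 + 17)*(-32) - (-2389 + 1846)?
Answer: -129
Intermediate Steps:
(4 + 17)*(-32) - (-2389 + 1846) = 21*(-32) - 1*(-543) = -672 + 543 = -129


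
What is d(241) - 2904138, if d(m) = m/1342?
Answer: -3897352955/1342 ≈ -2.9041e+6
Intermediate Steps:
d(m) = m/1342 (d(m) = m*(1/1342) = m/1342)
d(241) - 2904138 = (1/1342)*241 - 2904138 = 241/1342 - 2904138 = -3897352955/1342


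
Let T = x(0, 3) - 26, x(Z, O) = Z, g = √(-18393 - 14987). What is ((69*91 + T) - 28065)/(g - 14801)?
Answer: 322839412/219102981 + 43624*I*√8345/219102981 ≈ 1.4735 + 0.018188*I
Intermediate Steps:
g = 2*I*√8345 (g = √(-33380) = 2*I*√8345 ≈ 182.7*I)
T = -26 (T = 0 - 26 = -26)
((69*91 + T) - 28065)/(g - 14801) = ((69*91 - 26) - 28065)/(2*I*√8345 - 14801) = ((6279 - 26) - 28065)/(-14801 + 2*I*√8345) = (6253 - 28065)/(-14801 + 2*I*√8345) = -21812/(-14801 + 2*I*√8345)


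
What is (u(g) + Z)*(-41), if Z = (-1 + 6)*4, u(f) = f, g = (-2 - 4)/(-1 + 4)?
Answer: -738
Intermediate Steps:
g = -2 (g = -6/3 = -6*1/3 = -2)
Z = 20 (Z = 5*4 = 20)
(u(g) + Z)*(-41) = (-2 + 20)*(-41) = 18*(-41) = -738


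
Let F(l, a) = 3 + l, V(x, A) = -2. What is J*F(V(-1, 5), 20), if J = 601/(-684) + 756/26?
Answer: 250739/8892 ≈ 28.198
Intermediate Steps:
J = 250739/8892 (J = 601*(-1/684) + 756*(1/26) = -601/684 + 378/13 = 250739/8892 ≈ 28.198)
J*F(V(-1, 5), 20) = 250739*(3 - 2)/8892 = (250739/8892)*1 = 250739/8892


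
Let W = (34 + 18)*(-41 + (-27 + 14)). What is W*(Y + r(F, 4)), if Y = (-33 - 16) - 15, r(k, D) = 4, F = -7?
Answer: 168480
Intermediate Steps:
W = -2808 (W = 52*(-41 - 13) = 52*(-54) = -2808)
Y = -64 (Y = -49 - 15 = -64)
W*(Y + r(F, 4)) = -2808*(-64 + 4) = -2808*(-60) = 168480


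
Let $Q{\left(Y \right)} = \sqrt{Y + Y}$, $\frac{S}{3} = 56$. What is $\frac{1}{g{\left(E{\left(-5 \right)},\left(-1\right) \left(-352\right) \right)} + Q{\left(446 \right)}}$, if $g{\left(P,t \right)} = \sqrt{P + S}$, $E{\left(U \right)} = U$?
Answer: $\frac{1}{\sqrt{163} + 2 \sqrt{223}} \approx 0.023456$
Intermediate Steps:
$S = 168$ ($S = 3 \cdot 56 = 168$)
$Q{\left(Y \right)} = \sqrt{2} \sqrt{Y}$ ($Q{\left(Y \right)} = \sqrt{2 Y} = \sqrt{2} \sqrt{Y}$)
$g{\left(P,t \right)} = \sqrt{168 + P}$ ($g{\left(P,t \right)} = \sqrt{P + 168} = \sqrt{168 + P}$)
$\frac{1}{g{\left(E{\left(-5 \right)},\left(-1\right) \left(-352\right) \right)} + Q{\left(446 \right)}} = \frac{1}{\sqrt{168 - 5} + \sqrt{2} \sqrt{446}} = \frac{1}{\sqrt{163} + 2 \sqrt{223}}$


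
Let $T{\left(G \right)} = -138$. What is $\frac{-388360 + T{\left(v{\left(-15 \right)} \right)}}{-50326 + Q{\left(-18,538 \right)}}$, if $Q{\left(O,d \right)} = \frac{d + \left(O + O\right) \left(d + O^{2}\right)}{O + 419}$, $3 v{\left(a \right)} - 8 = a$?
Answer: $\frac{77893849}{10105610} \approx 7.708$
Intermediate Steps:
$v{\left(a \right)} = \frac{8}{3} + \frac{a}{3}$
$Q{\left(O,d \right)} = \frac{d + 2 O \left(d + O^{2}\right)}{419 + O}$
$\frac{-388360 + T{\left(v{\left(-15 \right)} \right)}}{-50326 + Q{\left(-18,538 \right)}} = \frac{-388360 - 138}{-50326 + \frac{538 + 2 \left(-18\right)^{3} + 2 \left(-18\right) 538}{419 - 18}} = - \frac{388498}{-50326 + \frac{538 + 2 \left(-5832\right) - 19368}{401}} = - \frac{388498}{-50326 + \frac{538 - 11664 - 19368}{401}} = - \frac{388498}{-50326 + \frac{1}{401} \left(-30494\right)} = - \frac{388498}{-50326 - \frac{30494}{401}} = - \frac{388498}{- \frac{20211220}{401}} = \left(-388498\right) \left(- \frac{401}{20211220}\right) = \frac{77893849}{10105610}$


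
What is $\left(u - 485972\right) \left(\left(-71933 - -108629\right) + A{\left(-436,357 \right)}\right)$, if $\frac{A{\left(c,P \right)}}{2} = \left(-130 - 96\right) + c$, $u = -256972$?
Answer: $-26279415168$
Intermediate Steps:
$A{\left(c,P \right)} = -452 + 2 c$ ($A{\left(c,P \right)} = 2 \left(\left(-130 - 96\right) + c\right) = 2 \left(-226 + c\right) = -452 + 2 c$)
$\left(u - 485972\right) \left(\left(-71933 - -108629\right) + A{\left(-436,357 \right)}\right) = \left(-256972 - 485972\right) \left(\left(-71933 - -108629\right) + \left(-452 + 2 \left(-436\right)\right)\right) = - 742944 \left(\left(-71933 + 108629\right) - 1324\right) = - 742944 \left(36696 - 1324\right) = \left(-742944\right) 35372 = -26279415168$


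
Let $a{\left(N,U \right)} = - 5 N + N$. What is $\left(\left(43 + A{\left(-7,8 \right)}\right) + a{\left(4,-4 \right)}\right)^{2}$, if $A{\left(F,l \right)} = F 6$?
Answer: $225$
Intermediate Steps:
$A{\left(F,l \right)} = 6 F$
$a{\left(N,U \right)} = - 4 N$
$\left(\left(43 + A{\left(-7,8 \right)}\right) + a{\left(4,-4 \right)}\right)^{2} = \left(\left(43 + 6 \left(-7\right)\right) - 16\right)^{2} = \left(\left(43 - 42\right) - 16\right)^{2} = \left(1 - 16\right)^{2} = \left(-15\right)^{2} = 225$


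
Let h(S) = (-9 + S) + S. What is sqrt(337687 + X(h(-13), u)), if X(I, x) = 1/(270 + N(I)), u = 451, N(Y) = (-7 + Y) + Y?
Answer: 2*sqrt(3144625814)/193 ≈ 581.11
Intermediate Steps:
N(Y) = -7 + 2*Y
h(S) = -9 + 2*S
X(I, x) = 1/(263 + 2*I) (X(I, x) = 1/(270 + (-7 + 2*I)) = 1/(263 + 2*I))
sqrt(337687 + X(h(-13), u)) = sqrt(337687 + 1/(263 + 2*(-9 + 2*(-13)))) = sqrt(337687 + 1/(263 + 2*(-9 - 26))) = sqrt(337687 + 1/(263 + 2*(-35))) = sqrt(337687 + 1/(263 - 70)) = sqrt(337687 + 1/193) = sqrt(65173592/193) = 2*sqrt(3144625814)/193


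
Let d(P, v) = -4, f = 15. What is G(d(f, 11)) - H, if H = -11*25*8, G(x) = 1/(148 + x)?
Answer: 316801/144 ≈ 2200.0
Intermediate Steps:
H = -2200 (H = -275*8 = -2200)
G(d(f, 11)) - H = 1/(148 - 4) - 1*(-2200) = 1/144 + 2200 = 316801/144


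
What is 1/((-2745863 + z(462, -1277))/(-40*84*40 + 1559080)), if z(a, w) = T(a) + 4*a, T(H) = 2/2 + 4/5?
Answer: -3561700/6860033 ≈ -0.51920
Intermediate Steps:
T(H) = 9/5 (T(H) = 2*(½) + 4*(⅕) = 1 + ⅘ = 9/5)
z(a, w) = 9/5 + 4*a
1/((-2745863 + z(462, -1277))/(-40*84*40 + 1559080)) = 1/((-2745863 + (9/5 + 4*462))/(-40*84*40 + 1559080)) = 1/((-2745863 + (9/5 + 1848))/(-3360*40 + 1559080)) = 1/((-2745863 + 9249/5)/(-134400 + 1559080)) = 1/(-13720066/5/1424680) = 1/(-13720066/5*1/1424680) = 1/(-6860033/3561700) = -3561700/6860033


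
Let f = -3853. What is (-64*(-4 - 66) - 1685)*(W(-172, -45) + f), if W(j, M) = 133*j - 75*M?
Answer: -65274430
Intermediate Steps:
W(j, M) = -75*M + 133*j
(-64*(-4 - 66) - 1685)*(W(-172, -45) + f) = (-64*(-4 - 66) - 1685)*((-75*(-45) + 133*(-172)) - 3853) = (-64*(-70) - 1685)*((3375 - 22876) - 3853) = (4480 - 1685)*(-19501 - 3853) = 2795*(-23354) = -65274430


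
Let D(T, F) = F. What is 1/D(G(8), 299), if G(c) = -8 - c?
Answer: 1/299 ≈ 0.0033445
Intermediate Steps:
1/D(G(8), 299) = 1/299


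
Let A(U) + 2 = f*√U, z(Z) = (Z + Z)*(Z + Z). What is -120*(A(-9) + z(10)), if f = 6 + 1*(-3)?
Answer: -47760 - 1080*I ≈ -47760.0 - 1080.0*I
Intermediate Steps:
z(Z) = 4*Z² (z(Z) = (2*Z)*(2*Z) = 4*Z²)
f = 3 (f = 6 - 3 = 3)
A(U) = -2 + 3*√U
-120*(A(-9) + z(10)) = -120*((-2 + 3*√(-9)) + 4*10²) = -120*((-2 + 3*(3*I)) + 4*100) = -120*((-2 + 9*I) + 400) = -120*(398 + 9*I) = -47760 - 1080*I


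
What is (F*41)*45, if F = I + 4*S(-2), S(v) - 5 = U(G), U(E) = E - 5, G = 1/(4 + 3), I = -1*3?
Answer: -31365/7 ≈ -4480.7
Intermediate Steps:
I = -3
G = ⅐ (G = 1/7 = ⅐ ≈ 0.14286)
U(E) = -5 + E
S(v) = ⅐ (S(v) = 5 + (-5 + ⅐) = 5 - 34/7 = ⅐)
F = -17/7 (F = -3 + 4*(⅐) = -3 + 4/7 = -17/7 ≈ -2.4286)
(F*41)*45 = -17/7*41*45 = -697/7*45 = -31365/7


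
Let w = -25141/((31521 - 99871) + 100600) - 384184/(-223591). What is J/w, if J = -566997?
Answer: -4088507495820750/6768632669 ≈ -6.0404e+5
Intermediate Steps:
w = 6768632669/7210809750 (w = -25141/(-68350 + 100600) - 384184*(-1/223591) = -25141/32250 + 384184/223591 = 6768632669/7210809750 ≈ 0.93868)
J/w = -566997/6768632669/7210809750 = -566997*7210809750/6768632669 = -4088507495820750/6768632669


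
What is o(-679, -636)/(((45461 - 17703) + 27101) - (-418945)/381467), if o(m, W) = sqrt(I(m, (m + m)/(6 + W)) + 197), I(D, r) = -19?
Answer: 381467*sqrt(178)/20927317098 ≈ 0.00024319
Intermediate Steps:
o(m, W) = sqrt(178) (o(m, W) = sqrt(-19 + 197) = sqrt(178))
o(-679, -636)/(((45461 - 17703) + 27101) - (-418945)/381467) = sqrt(178)/(((45461 - 17703) + 27101) - (-418945)/381467) = sqrt(178)/((27758 + 27101) - (-418945)/381467) = sqrt(178)/(54859 - 1*(-418945/381467)) = sqrt(178)/(54859 + 418945/381467) = sqrt(178)/(20927317098/381467) = sqrt(178)*(381467/20927317098) = 381467*sqrt(178)/20927317098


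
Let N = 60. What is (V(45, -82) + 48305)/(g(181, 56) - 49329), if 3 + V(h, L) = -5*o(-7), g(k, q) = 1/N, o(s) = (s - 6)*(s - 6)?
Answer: -2847420/2959739 ≈ -0.96205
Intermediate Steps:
o(s) = (-6 + s)**2 (o(s) = (-6 + s)*(-6 + s) = (-6 + s)**2)
g(k, q) = 1/60
V(h, L) = -848 (V(h, L) = -3 - 5*(-6 - 7)**2 = -3 - 5*(-13)**2 = -3 - 5*169 = -3 - 845 = -848)
(V(45, -82) + 48305)/(g(181, 56) - 49329) = (-848 + 48305)/(1/60 - 49329) = 47457/(-2959739/60) = 47457*(-60/2959739) = -2847420/2959739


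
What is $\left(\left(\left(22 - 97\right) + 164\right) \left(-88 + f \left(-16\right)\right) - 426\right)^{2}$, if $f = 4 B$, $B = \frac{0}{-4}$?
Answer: $68194564$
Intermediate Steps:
$B = 0$ ($B = 0 \left(- \frac{1}{4}\right) = 0$)
$f = 0$ ($f = 4 \cdot 0 = 0$)
$\left(\left(\left(22 - 97\right) + 164\right) \left(-88 + f \left(-16\right)\right) - 426\right)^{2} = \left(\left(\left(22 - 97\right) + 164\right) \left(-88 + 0 \left(-16\right)\right) - 426\right)^{2} = \left(\left(-75 + 164\right) \left(-88 + 0\right) - 426\right)^{2} = \left(89 \left(-88\right) - 426\right)^{2} = \left(-7832 - 426\right)^{2} = \left(-8258\right)^{2} = 68194564$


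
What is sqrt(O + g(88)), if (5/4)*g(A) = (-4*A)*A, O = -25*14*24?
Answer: 4*I*sqrt(51845)/5 ≈ 182.16*I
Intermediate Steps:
O = -8400 (O = -350*24 = -8400)
g(A) = -16*A**2/5 (g(A) = 4*((-4*A)*A)/5 = 4*(-4*A**2)/5 = -16*A**2/5)
sqrt(O + g(88)) = sqrt(-8400 - 16/5*88**2) = sqrt(-8400 - 16/5*7744) = sqrt(-8400 - 123904/5) = sqrt(-165904/5) = 4*I*sqrt(51845)/5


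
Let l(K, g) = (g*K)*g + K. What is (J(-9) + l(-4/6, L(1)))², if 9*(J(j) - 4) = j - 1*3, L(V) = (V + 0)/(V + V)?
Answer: 121/36 ≈ 3.3611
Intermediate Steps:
L(V) = ½ (L(V) = V/((2*V)) = V*(1/(2*V)) = ½)
J(j) = 11/3 + j/9 (J(j) = 4 + (j - 1*3)/9 = 4 + (j - 3)/9 = 4 + (-3 + j)/9 = 4 + (-⅓ + j/9) = 11/3 + j/9)
l(K, g) = K + K*g² (l(K, g) = (K*g)*g + K = K*g² + K = K + K*g²)
(J(-9) + l(-4/6, L(1)))² = ((11/3 + (⅑)*(-9)) + (-4/6)*(1 + (½)²))² = ((11/3 - 1) + (-4*⅙)*(1 + ¼))² = (8/3 - ⅔*5/4)² = (8/3 - ⅚)² = (11/6)² = 121/36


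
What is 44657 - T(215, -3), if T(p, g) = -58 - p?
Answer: 44930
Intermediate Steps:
44657 - T(215, -3) = 44657 - (-58 - 1*215) = 44657 - (-58 - 215) = 44657 - 1*(-273) = 44657 + 273 = 44930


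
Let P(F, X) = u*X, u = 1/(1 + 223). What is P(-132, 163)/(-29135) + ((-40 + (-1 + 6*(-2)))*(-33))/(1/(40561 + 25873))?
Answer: 758303835051677/6526240 ≈ 1.1619e+8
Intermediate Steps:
u = 1/224 ≈ 0.0044643
P(F, X) = X/224
P(-132, 163)/(-29135) + ((-40 + (-1 + 6*(-2)))*(-33))/(1/(40561 + 25873)) = ((1/224)*163)/(-29135) + ((-40 + (-1 + 6*(-2)))*(-33))/(1/(40561 + 25873)) = (163/224)*(-1/29135) + ((-40 + (-1 - 12))*(-33))/(1/66434) = -163/6526240 + ((-40 - 13)*(-33))/(1/66434) = -163/6526240 - 53*(-33)*66434 = -163/6526240 + 1749*66434 = -163/6526240 + 116193066 = 758303835051677/6526240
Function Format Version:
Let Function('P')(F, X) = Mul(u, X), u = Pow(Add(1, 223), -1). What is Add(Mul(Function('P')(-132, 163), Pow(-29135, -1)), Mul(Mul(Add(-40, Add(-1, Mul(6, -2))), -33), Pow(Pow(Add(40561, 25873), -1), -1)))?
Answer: Rational(758303835051677, 6526240) ≈ 1.1619e+8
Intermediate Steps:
u = Rational(1, 224) (u = Pow(224, -1) = Rational(1, 224) ≈ 0.0044643)
Function('P')(F, X) = Mul(Rational(1, 224), X)
Add(Mul(Function('P')(-132, 163), Pow(-29135, -1)), Mul(Mul(Add(-40, Add(-1, Mul(6, -2))), -33), Pow(Pow(Add(40561, 25873), -1), -1))) = Add(Mul(Mul(Rational(1, 224), 163), Pow(-29135, -1)), Mul(Mul(Add(-40, Add(-1, Mul(6, -2))), -33), Pow(Pow(Add(40561, 25873), -1), -1))) = Add(Mul(Rational(163, 224), Rational(-1, 29135)), Mul(Mul(Add(-40, Add(-1, -12)), -33), Pow(Pow(66434, -1), -1))) = Add(Rational(-163, 6526240), Mul(Mul(Add(-40, -13), -33), Pow(Rational(1, 66434), -1))) = Add(Rational(-163, 6526240), Mul(Mul(-53, -33), 66434)) = Add(Rational(-163, 6526240), Mul(1749, 66434)) = Add(Rational(-163, 6526240), 116193066) = Rational(758303835051677, 6526240)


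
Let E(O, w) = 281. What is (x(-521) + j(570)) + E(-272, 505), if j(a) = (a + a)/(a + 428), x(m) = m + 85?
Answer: -76775/499 ≈ -153.86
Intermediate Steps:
x(m) = 85 + m
j(a) = 2*a/(428 + a) (j(a) = (2*a)/(428 + a) = 2*a/(428 + a))
(x(-521) + j(570)) + E(-272, 505) = ((85 - 521) + 2*570/(428 + 570)) + 281 = (-436 + 2*570/998) + 281 = (-436 + 2*570*(1/998)) + 281 = (-436 + 570/499) + 281 = -216994/499 + 281 = -76775/499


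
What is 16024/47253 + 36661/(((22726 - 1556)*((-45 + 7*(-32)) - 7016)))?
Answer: 2469544220567/7287520682850 ≈ 0.33887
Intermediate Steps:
16024/47253 + 36661/(((22726 - 1556)*((-45 + 7*(-32)) - 7016))) = 16024*(1/47253) + 36661/((21170*((-45 - 224) - 7016))) = 16024/47253 + 36661/((21170*(-269 - 7016))) = 16024/47253 + 36661/((21170*(-7285))) = 16024/47253 + 36661/(-154223450) = 16024/47253 + 36661*(-1/154223450) = 16024/47253 - 36661/154223450 = 2469544220567/7287520682850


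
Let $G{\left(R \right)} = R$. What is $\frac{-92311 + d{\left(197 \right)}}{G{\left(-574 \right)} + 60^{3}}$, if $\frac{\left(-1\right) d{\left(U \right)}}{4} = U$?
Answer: $- \frac{93099}{215426} \approx -0.43216$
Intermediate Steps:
$d{\left(U \right)} = - 4 U$
$\frac{-92311 + d{\left(197 \right)}}{G{\left(-574 \right)} + 60^{3}} = \frac{-92311 - 788}{-574 + 60^{3}} = \frac{-92311 - 788}{-574 + 216000} = - \frac{93099}{215426}$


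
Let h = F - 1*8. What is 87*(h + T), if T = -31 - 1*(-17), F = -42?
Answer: -5568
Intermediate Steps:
h = -50 (h = -42 - 1*8 = -42 - 8 = -50)
T = -14 (T = -31 + 17 = -14)
87*(h + T) = 87*(-50 - 14) = 87*(-64) = -5568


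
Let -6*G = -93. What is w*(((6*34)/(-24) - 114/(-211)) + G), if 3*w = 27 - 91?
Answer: -101824/633 ≈ -160.86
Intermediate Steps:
G = 31/2 (G = -1/6*(-93) = 31/2 ≈ 15.500)
w = -64/3 (w = (27 - 91)/3 = (1/3)*(-64) = -64/3 ≈ -21.333)
w*(((6*34)/(-24) - 114/(-211)) + G) = -64*(((6*34)/(-24) - 114/(-211)) + 31/2)/3 = -64*((204*(-1/24) - 114*(-1/211)) + 31/2)/3 = -64*((-17/2 + 114/211) + 31/2)/3 = -64*(-3359/422 + 31/2)/3 = -64/3*1591/211 = -101824/633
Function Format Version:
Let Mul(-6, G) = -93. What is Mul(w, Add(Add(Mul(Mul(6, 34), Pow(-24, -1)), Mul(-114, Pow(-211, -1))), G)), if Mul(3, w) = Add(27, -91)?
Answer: Rational(-101824, 633) ≈ -160.86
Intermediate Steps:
G = Rational(31, 2) (G = Mul(Rational(-1, 6), -93) = Rational(31, 2) ≈ 15.500)
w = Rational(-64, 3) (w = Mul(Rational(1, 3), Add(27, -91)) = Mul(Rational(1, 3), -64) = Rational(-64, 3) ≈ -21.333)
Mul(w, Add(Add(Mul(Mul(6, 34), Pow(-24, -1)), Mul(-114, Pow(-211, -1))), G)) = Mul(Rational(-64, 3), Add(Add(Mul(Mul(6, 34), Pow(-24, -1)), Mul(-114, Pow(-211, -1))), Rational(31, 2))) = Mul(Rational(-64, 3), Add(Add(Mul(204, Rational(-1, 24)), Mul(-114, Rational(-1, 211))), Rational(31, 2))) = Mul(Rational(-64, 3), Add(Add(Rational(-17, 2), Rational(114, 211)), Rational(31, 2))) = Mul(Rational(-64, 3), Add(Rational(-3359, 422), Rational(31, 2))) = Mul(Rational(-64, 3), Rational(1591, 211)) = Rational(-101824, 633)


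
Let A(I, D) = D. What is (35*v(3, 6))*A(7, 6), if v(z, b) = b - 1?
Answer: 1050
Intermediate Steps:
v(z, b) = -1 + b
(35*v(3, 6))*A(7, 6) = (35*(-1 + 6))*6 = (35*5)*6 = 175*6 = 1050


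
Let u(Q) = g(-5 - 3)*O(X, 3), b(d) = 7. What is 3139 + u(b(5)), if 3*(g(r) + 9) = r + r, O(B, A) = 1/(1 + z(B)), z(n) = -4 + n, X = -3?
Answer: 56545/18 ≈ 3141.4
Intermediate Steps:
O(B, A) = 1/(-3 + B) (O(B, A) = 1/(1 + (-4 + B)) = 1/(-3 + B))
g(r) = -9 + 2*r/3 (g(r) = -9 + (r + r)/3 = -9 + (2*r)/3 = -9 + 2*r/3)
u(Q) = 43/18 (u(Q) = (-9 + 2*(-5 - 3)/3)/(-3 - 3) = (-9 + (2/3)*(-8))/(-6) = (-9 - 16/3)*(-1/6) = -43/3*(-1/6) = 43/18)
3139 + u(b(5)) = 3139 + 43/18 = 56545/18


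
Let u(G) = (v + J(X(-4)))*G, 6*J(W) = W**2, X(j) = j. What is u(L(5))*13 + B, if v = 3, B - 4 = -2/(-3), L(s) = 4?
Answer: 898/3 ≈ 299.33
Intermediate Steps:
J(W) = W**2/6
B = 14/3 (B = 4 - 2/(-3) = 4 - 2*(-1/3) = 4 + 2/3 = 14/3 ≈ 4.6667)
u(G) = 17*G/3 (u(G) = (3 + (1/6)*(-4)**2)*G = (3 + (1/6)*16)*G = (3 + 8/3)*G = 17*G/3)
u(L(5))*13 + B = ((17/3)*4)*13 + 14/3 = (68/3)*13 + 14/3 = 884/3 + 14/3 = 898/3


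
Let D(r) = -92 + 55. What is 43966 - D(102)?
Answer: 44003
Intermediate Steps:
D(r) = -37
43966 - D(102) = 43966 - 1*(-37) = 43966 + 37 = 44003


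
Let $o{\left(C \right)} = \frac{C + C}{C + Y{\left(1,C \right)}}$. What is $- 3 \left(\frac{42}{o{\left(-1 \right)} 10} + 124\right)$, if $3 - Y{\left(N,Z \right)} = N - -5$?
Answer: $- \frac{1986}{5} \approx -397.2$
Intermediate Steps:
$Y{\left(N,Z \right)} = -2 - N$ ($Y{\left(N,Z \right)} = 3 - \left(N - -5\right) = 3 - \left(N + 5\right) = 3 - \left(5 + N\right) = -2 - N$)
$o{\left(C \right)} = \frac{2 C}{-3 + C}$ ($o{\left(C \right)} = \frac{C + C}{C - 3} = \frac{2 C}{C - 3} = \frac{2 C}{-3 + C}$)
$- 3 \left(\frac{42}{o{\left(-1 \right)} 10} + 124\right) = - 3 \left(\frac{42}{2 \left(-1\right) \frac{1}{-3 - 1} \cdot 10} + 124\right) = - 3 \left(\frac{42}{2 \left(-1\right) \frac{1}{-4} \cdot 10} + 124\right) = - 3 \left(\frac{42}{2 \left(-1\right) \left(- \frac{1}{4}\right) 10} + 124\right) = - 3 \left(\frac{42}{\frac{1}{2} \cdot 10} + 124\right) = - 3 \left(\frac{42}{5} + 124\right) = \left(-3\right) \frac{662}{5} = - \frac{1986}{5}$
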